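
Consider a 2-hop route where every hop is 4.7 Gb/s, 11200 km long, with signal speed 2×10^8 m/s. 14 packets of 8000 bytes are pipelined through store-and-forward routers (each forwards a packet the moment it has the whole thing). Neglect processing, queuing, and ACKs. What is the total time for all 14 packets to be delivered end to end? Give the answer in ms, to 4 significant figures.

Per-hop transmission t_tx = L/R = 64000/4700000000 = 0.013617 ms.
Per-hop propagation t_prop = 11200000/200000000 = 56 ms.
Pipeline fill: first packet needs 2·t_tx to clear all hops; remaining 13 packets each add one t_tx.
Total = (2+14-1)·t_tx + 2·t_prop = 15·0.013617 + 2·56 = 112.2 ms.

112.2 ms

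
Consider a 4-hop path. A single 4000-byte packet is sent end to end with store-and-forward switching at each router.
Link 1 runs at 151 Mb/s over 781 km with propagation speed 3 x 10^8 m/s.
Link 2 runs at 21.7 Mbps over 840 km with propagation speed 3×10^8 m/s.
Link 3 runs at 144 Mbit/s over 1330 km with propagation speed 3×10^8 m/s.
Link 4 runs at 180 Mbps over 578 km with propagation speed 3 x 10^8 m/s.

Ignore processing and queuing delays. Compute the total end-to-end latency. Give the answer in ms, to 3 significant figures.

13.8 ms

L = 4000 × 8 = 32000 bits.
Transmission delays (L/R per hop): 0.211921, 1.47465, 0.222222, 0.177778 ms; sum = 2.08657 ms.
Propagation delays (d/s per hop): 2.60333, 2.8, 4.43333, 1.92667 ms; sum = 11.7633 ms.
End-to-end = 13.8 ms.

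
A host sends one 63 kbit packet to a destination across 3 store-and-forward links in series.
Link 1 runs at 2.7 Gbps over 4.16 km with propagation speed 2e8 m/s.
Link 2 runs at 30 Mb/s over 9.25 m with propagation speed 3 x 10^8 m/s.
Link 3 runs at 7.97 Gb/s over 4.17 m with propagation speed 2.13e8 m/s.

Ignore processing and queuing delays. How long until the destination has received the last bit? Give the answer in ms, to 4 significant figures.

2.152 ms

L = 63000 bits.
Transmission delays (L/R per hop): 0.0233333, 2.1, 0.00790464 ms; sum = 2.13124 ms.
Propagation delays (d/s per hop): 0.0208, 3.08333e-05, 1.95775e-05 ms; sum = 0.0208504 ms.
End-to-end = 2.152 ms.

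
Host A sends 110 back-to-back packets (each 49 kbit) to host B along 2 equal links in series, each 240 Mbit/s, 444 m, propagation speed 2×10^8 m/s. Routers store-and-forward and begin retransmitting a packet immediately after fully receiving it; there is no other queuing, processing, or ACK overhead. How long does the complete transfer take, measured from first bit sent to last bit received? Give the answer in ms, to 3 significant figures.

22.7 ms

Per-hop transmission t_tx = L/R = 49000/240000000 = 0.204167 ms.
Per-hop propagation t_prop = 444/200000000 = 0.00222 ms.
Pipeline fill: first packet needs 2·t_tx to clear all hops; remaining 109 packets each add one t_tx.
Total = (2+110-1)·t_tx + 2·t_prop = 111·0.204167 + 2·0.00222 = 22.7 ms.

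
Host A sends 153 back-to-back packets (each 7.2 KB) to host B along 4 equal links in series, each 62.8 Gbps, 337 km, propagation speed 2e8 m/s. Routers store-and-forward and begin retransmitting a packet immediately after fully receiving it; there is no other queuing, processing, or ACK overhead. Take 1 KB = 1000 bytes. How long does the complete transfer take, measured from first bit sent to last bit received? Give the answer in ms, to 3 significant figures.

6.88 ms

Per-hop transmission t_tx = L/R = 57600/62800000000 = 0.000917197 ms.
Per-hop propagation t_prop = 337000/200000000 = 1.685 ms.
Pipeline fill: first packet needs 4·t_tx to clear all hops; remaining 152 packets each add one t_tx.
Total = (4+153-1)·t_tx + 4·t_prop = 156·0.000917197 + 4·1.685 = 6.88 ms.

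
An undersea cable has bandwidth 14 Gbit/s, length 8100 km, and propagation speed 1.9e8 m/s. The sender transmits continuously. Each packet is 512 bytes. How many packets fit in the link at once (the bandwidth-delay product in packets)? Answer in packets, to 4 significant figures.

145700 packets

Propagation delay = 8100000 / 190000000 = 0.0426316 s.
BDP = R × t_prop = 14000000000 × 0.0426316 = 596842000 bits.
In packets of 4096 bits: 145700 packets.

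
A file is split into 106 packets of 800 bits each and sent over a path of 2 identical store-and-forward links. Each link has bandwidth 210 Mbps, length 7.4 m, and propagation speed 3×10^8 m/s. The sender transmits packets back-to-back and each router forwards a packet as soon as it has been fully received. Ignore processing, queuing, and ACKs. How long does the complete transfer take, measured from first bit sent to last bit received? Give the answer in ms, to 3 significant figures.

0.408 ms

Per-hop transmission t_tx = L/R = 800/210000000 = 0.00380952 ms.
Per-hop propagation t_prop = 7.4/300000000 = 2.46667e-05 ms.
Pipeline fill: first packet needs 2·t_tx to clear all hops; remaining 105 packets each add one t_tx.
Total = (2+106-1)·t_tx + 2·t_prop = 107·0.00380952 + 2·2.46667e-05 = 0.408 ms.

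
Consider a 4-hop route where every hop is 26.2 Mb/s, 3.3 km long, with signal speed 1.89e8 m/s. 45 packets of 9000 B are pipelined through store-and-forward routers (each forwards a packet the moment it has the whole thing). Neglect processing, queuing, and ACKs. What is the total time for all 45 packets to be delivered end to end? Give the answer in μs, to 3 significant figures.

132000 μs

Per-hop transmission t_tx = L/R = 72000/26200000 = 2748.09 μs.
Per-hop propagation t_prop = 3300/189000000 = 17.4603 μs.
Pipeline fill: first packet needs 4·t_tx to clear all hops; remaining 44 packets each add one t_tx.
Total = (4+45-1)·t_tx + 4·t_prop = 48·2748.09 + 4·17.4603 = 132000 μs.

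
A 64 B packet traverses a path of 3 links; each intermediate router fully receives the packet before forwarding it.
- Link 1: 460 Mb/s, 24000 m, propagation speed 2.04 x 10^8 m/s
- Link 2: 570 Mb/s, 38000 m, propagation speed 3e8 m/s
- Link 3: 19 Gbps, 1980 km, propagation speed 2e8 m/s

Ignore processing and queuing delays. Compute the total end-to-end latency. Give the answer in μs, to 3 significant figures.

L = 64 × 8 = 512 bits.
Transmission delays (L/R per hop): 1.11304, 0.898246, 0.0269474 μs; sum = 2.03824 μs.
Propagation delays (d/s per hop): 117.647, 126.667, 9900 μs; sum = 10144.3 μs.
End-to-end = 10100 μs.

10100 μs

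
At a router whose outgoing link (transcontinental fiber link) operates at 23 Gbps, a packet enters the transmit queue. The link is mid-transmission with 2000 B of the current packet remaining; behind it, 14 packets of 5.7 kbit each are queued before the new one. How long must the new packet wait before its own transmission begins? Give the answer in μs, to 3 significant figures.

4.17 μs

Each queued packet: L/R = 5700/23000000000 = 0.247826 μs.
14 queued → 3.46957 μs.
Plus remaining 16000 bits of current packet: 0.695652 μs.
Queuing delay = 4.17 μs.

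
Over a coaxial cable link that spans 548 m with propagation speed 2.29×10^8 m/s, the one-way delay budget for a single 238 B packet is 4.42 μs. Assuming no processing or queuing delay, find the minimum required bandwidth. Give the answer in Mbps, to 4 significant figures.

L = 1904 bits.
Propagation delay = 548 / 229000000 = 2.39301 μs.
Transmission budget = 4.42 − 2.39301 = 2.02699 μs.
R ≥ L / t_tx = 1904 bits / 2.02699e-06 s = 939.3 Mbps.

939.3 Mbps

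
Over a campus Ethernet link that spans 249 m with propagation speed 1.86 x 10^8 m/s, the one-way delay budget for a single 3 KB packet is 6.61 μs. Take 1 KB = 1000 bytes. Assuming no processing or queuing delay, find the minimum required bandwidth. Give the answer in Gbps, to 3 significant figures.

L = 24000 bits.
Propagation delay = 249 / 186000000 = 1.33871 μs.
Transmission budget = 6.61 − 1.33871 = 5.27129 μs.
R ≥ L / t_tx = 24000 bits / 5.27129e-06 s = 4.55 Gbps.

4.55 Gbps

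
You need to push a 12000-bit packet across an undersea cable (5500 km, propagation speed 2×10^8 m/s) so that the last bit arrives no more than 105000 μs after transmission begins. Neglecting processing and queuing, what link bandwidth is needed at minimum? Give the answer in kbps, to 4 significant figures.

154.8 kbps

Propagation delay = 5500000 / 200000000 = 27500 μs.
Transmission budget = 105000 − 27500 = 77500 μs.
R ≥ L / t_tx = 12000 bits / 0.0775 s = 154.8 kbps.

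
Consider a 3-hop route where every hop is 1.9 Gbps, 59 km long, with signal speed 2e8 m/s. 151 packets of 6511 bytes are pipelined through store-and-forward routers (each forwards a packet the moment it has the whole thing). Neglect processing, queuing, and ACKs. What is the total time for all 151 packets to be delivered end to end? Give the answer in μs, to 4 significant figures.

Per-hop transmission t_tx = L/R = 52088/1900000000 = 27.4147 μs.
Per-hop propagation t_prop = 59000/200000000 = 295 μs.
Pipeline fill: first packet needs 3·t_tx to clear all hops; remaining 150 packets each add one t_tx.
Total = (3+151-1)·t_tx + 3·t_prop = 153·27.4147 + 3·295 = 5079 μs.

5079 μs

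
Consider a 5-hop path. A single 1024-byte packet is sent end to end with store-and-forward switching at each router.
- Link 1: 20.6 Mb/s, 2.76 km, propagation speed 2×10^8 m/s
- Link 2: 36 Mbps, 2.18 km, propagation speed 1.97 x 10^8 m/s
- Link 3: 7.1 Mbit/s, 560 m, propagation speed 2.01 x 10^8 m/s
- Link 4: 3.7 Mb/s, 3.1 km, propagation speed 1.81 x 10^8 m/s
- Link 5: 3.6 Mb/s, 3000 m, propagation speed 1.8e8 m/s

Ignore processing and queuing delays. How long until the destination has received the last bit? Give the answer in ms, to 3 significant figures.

L = 1024 × 8 = 8192 bits.
Transmission delays (L/R per hop): 0.39767, 0.227556, 1.1538, 2.21405, 2.27556 ms; sum = 6.26864 ms.
Propagation delays (d/s per hop): 0.0138, 0.011066, 0.00278607, 0.0171271, 0.0166667 ms; sum = 0.0614458 ms.
End-to-end = 6.33 ms.

6.33 ms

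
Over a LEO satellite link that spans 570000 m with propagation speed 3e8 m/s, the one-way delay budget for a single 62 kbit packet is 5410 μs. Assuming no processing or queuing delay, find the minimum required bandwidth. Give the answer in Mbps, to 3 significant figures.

Propagation delay = 570000 / 300000000 = 1900 μs.
Transmission budget = 5410 − 1900 = 3510 μs.
R ≥ L / t_tx = 62000 bits / 0.00351 s = 17.7 Mbps.

17.7 Mbps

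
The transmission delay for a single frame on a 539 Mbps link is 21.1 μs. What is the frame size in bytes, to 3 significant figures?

L = R × t_tx = 539000000 b/s × 2.11e-05 s = 11372.9 bits.
In bytes: 11372.9 / 8 = 1420 bytes.

1420 bytes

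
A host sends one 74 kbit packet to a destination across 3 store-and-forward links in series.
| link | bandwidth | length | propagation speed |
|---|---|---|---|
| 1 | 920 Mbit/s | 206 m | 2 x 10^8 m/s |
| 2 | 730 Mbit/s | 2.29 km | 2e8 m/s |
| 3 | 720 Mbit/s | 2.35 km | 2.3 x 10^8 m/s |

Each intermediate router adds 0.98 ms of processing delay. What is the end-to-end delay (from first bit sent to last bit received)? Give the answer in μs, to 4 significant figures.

2267 μs

L = 74000 bits.
Transmission delays (L/R per hop): 80.4348, 101.37, 102.778 μs; sum = 284.582 μs.
Propagation delays (d/s per hop): 1.03, 11.45, 10.2174 μs; sum = 22.6974 μs.
Processing at 2 router(s): 2 × 0.98 ms = 1960 μs.
End-to-end = 2267 μs.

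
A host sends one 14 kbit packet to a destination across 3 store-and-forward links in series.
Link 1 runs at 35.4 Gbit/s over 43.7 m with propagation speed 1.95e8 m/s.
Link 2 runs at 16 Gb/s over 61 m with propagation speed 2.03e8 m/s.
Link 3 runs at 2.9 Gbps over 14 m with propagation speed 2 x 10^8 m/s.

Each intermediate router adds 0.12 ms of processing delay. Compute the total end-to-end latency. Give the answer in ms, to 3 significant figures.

L = 14000 bits.
Transmission delays (L/R per hop): 0.00039548, 0.000875, 0.00482759 ms; sum = 0.00609807 ms.
Propagation delays (d/s per hop): 0.000224103, 0.000300493, 7e-05 ms; sum = 0.000594595 ms.
Processing at 2 router(s): 2 × 0.12 ms = 0.24 ms.
End-to-end = 0.247 ms.

0.247 ms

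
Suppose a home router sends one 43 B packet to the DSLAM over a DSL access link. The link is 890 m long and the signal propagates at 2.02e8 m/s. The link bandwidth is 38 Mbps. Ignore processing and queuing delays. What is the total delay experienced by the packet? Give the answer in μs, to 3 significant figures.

L = 43 × 8 = 344 bits.
Transmission delay = L/R = 344 / 38000000 = 9.05263 μs.
Propagation delay = d/s = 890 m / 202000000 m/s = 4.40594 μs.
Total = 13.5 μs.

13.5 μs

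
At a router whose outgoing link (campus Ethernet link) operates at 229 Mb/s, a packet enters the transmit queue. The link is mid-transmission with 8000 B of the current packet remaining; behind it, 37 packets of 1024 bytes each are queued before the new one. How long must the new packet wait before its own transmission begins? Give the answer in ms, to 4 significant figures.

1.603 ms

Each queued packet: L/R = 8192/229000000 = 0.0357729 ms.
37 queued → 1.3236 ms.
Plus remaining 64000 bits of current packet: 0.279476 ms.
Queuing delay = 1.603 ms.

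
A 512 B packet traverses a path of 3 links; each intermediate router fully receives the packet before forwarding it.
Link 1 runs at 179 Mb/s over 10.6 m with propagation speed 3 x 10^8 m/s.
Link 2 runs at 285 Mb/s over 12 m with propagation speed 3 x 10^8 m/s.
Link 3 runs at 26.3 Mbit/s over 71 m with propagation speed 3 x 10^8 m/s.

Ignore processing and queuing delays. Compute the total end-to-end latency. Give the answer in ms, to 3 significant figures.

0.193 ms

L = 512 × 8 = 4096 bits.
Transmission delays (L/R per hop): 0.0228827, 0.0143719, 0.155741 ms; sum = 0.192996 ms.
Propagation delays (d/s per hop): 3.53333e-05, 4e-05, 0.000236667 ms; sum = 0.000312 ms.
End-to-end = 0.193 ms.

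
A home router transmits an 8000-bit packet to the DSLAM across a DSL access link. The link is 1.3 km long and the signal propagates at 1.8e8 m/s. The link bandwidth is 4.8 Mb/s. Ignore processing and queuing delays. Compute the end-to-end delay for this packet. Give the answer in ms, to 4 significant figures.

1.674 ms

Transmission delay = L/R = 8000 / 4800000 = 1.66667 ms.
Propagation delay = d/s = 1300 m / 180000000 m/s = 0.00722222 ms.
Total = 1.674 ms.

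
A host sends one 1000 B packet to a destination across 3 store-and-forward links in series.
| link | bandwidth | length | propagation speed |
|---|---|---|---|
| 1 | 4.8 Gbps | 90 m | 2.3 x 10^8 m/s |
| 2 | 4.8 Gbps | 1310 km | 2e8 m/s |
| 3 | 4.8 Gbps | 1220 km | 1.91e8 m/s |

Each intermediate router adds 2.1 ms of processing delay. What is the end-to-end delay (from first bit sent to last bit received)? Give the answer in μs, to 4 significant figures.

L = 1000 × 8 = 8000 bits.
Transmission delay per hop = L/R = 8000/4800000000 = 1.66667 μs; 3 hops → 5 μs.
Propagation delays (d/s per hop): 0.391304, 6550, 6387.43 μs; sum = 12937.8 μs.
Processing at 2 router(s): 2 × 2.1 ms = 4200 μs.
End-to-end = 17140 μs.

17140 μs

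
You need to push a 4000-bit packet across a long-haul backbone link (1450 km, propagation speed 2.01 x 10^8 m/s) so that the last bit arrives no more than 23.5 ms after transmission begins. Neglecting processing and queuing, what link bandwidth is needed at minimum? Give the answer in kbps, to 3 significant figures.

246 kbps

Propagation delay = 1450000 / 2.01e+08 = 7.21393 ms.
Transmission budget = 23.5 − 7.21393 = 16.2861 ms.
R ≥ L / t_tx = 4000 bits / 0.0162861 s = 246 kbps.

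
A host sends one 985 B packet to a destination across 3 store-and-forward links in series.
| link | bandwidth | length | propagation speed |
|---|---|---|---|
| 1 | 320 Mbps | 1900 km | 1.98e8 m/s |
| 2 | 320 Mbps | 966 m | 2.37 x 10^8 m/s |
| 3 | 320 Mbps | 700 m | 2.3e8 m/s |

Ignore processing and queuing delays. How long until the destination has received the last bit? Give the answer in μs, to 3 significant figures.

9680 μs

L = 985 × 8 = 7880 bits.
Transmission delay per hop = L/R = 7880/320000000 = 24.625 μs; 3 hops → 73.875 μs.
Propagation delays (d/s per hop): 9595.96, 4.07595, 3.04348 μs; sum = 9603.08 μs.
End-to-end = 9680 μs.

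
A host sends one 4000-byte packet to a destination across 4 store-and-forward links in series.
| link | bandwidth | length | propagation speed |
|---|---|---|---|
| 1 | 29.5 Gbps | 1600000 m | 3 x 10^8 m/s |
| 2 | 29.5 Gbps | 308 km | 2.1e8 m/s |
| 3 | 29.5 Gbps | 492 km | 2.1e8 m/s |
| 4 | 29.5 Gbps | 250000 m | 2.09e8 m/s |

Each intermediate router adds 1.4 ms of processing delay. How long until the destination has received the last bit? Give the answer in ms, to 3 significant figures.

14.5 ms

L = 4000 × 8 = 32000 bits.
Transmission delay per hop = L/R = 32000/29500000000 = 0.00108475 ms; 4 hops → 0.00433898 ms.
Propagation delays (d/s per hop): 5.33333, 1.46667, 2.34286, 1.19617 ms; sum = 10.339 ms.
Processing at 3 router(s): 3 × 1.4 ms = 4.2 ms.
End-to-end = 14.5 ms.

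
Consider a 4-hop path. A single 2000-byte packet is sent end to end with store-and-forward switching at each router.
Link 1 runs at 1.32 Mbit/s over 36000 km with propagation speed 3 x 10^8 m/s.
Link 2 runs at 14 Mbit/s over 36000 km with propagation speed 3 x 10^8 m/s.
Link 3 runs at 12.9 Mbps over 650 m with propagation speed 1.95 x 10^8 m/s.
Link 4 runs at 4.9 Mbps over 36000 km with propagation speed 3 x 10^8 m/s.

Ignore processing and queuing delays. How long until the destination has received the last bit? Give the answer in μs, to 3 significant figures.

L = 2000 × 8 = 16000 bits.
Transmission delays (L/R per hop): 12121.2, 1142.86, 1240.31, 3265.31 μs; sum = 17769.7 μs.
Propagation delays (d/s per hop): 120000, 120000, 3.33333, 120000 μs; sum = 360003 μs.
End-to-end = 378000 μs.

378000 μs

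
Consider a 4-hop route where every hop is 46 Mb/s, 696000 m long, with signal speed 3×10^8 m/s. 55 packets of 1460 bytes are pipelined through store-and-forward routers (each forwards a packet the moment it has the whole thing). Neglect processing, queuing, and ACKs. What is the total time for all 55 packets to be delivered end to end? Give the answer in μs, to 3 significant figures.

Per-hop transmission t_tx = L/R = 11680/46000000 = 253.913 μs.
Per-hop propagation t_prop = 696000/300000000 = 2320 μs.
Pipeline fill: first packet needs 4·t_tx to clear all hops; remaining 54 packets each add one t_tx.
Total = (4+55-1)·t_tx + 4·t_prop = 58·253.913 + 4·2320 = 24000 μs.

24000 μs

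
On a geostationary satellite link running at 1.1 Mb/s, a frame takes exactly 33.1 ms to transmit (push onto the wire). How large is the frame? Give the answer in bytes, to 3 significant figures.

L = R × t_tx = 1100000 b/s × 0.0331 s = 36410 bits.
In bytes: 36410 / 8 = 4550 bytes.

4550 bytes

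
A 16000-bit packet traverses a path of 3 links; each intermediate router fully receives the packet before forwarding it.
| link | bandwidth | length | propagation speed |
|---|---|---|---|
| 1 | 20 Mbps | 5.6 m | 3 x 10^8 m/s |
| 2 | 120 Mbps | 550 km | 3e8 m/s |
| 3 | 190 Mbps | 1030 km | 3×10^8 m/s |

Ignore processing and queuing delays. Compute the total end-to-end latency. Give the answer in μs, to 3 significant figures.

Transmission delays (L/R per hop): 800, 133.333, 84.2105 μs; sum = 1017.54 μs.
Propagation delays (d/s per hop): 0.0186667, 1833.33, 3433.33 μs; sum = 5266.69 μs.
End-to-end = 6280 μs.

6280 μs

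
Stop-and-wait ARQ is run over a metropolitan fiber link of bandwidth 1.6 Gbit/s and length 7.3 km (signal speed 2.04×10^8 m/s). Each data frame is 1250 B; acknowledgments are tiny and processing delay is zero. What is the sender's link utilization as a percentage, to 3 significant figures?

t_tx = L/R = 10000/1600000000 = 6.25e-06 s.
t_prop = 7300/204000000 = 3.57843e-05 s; RTT = 7.15686e-05 s.
Cycle = t_tx + RTT = 7.78186e-05 s.
Utilization = t_tx / cycle = 6.25e-06/7.78186e-05 = 8.03 %.

8.03 %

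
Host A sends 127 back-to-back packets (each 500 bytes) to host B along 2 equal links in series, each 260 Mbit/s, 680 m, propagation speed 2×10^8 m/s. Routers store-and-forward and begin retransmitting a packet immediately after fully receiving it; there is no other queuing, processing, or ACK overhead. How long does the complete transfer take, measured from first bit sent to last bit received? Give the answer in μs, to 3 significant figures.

Per-hop transmission t_tx = L/R = 4000/260000000 = 15.3846 μs.
Per-hop propagation t_prop = 680/200000000 = 3.4 μs.
Pipeline fill: first packet needs 2·t_tx to clear all hops; remaining 126 packets each add one t_tx.
Total = (2+127-1)·t_tx + 2·t_prop = 128·15.3846 + 2·3.4 = 1980 μs.

1980 μs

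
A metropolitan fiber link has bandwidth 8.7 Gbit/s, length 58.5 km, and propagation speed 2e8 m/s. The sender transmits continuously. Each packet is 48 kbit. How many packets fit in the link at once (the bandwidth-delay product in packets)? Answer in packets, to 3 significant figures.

Propagation delay = 58500 / 200000000 = 0.0002925 s.
BDP = R × t_prop = 8700000000 × 0.0002925 = 2544750 bits.
In packets of 48000 bits: 53.0 packets.

53.0 packets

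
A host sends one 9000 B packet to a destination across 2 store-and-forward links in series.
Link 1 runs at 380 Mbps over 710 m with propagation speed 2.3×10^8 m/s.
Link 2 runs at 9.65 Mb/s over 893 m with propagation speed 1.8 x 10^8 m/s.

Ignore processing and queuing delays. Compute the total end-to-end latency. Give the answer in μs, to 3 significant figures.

L = 9000 × 8 = 72000 bits.
Transmission delays (L/R per hop): 189.474, 7461.14 μs; sum = 7650.61 μs.
Propagation delays (d/s per hop): 3.08696, 4.96111 μs; sum = 8.04807 μs.
End-to-end = 7660 μs.

7660 μs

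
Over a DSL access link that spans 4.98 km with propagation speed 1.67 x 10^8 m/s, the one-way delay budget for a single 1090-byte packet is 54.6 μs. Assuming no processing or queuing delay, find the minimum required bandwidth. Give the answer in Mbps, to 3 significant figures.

L = 8720 bits.
Propagation delay = 4980 / 167000000 = 29.8204 μs.
Transmission budget = 54.6 − 29.8204 = 24.7796 μs.
R ≥ L / t_tx = 8720 bits / 2.47796e-05 s = 352 Mbps.

352 Mbps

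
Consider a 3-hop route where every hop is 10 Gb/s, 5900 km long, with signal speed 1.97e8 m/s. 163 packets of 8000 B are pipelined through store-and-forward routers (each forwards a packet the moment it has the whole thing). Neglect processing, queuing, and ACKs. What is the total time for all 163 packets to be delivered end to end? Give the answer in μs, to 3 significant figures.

90900 μs

Per-hop transmission t_tx = L/R = 64000/10000000000 = 6.4 μs.
Per-hop propagation t_prop = 5900000/197000000 = 29949.2 μs.
Pipeline fill: first packet needs 3·t_tx to clear all hops; remaining 162 packets each add one t_tx.
Total = (3+163-1)·t_tx + 3·t_prop = 165·6.4 + 3·29949.2 = 90900 μs.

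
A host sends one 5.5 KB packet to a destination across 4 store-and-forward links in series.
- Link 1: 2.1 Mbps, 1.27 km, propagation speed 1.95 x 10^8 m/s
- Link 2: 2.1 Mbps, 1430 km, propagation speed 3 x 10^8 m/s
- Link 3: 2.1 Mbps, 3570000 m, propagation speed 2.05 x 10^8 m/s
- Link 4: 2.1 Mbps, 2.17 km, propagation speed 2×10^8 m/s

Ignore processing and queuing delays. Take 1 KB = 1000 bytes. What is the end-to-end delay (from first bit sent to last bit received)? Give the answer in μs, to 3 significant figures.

106000 μs

L = 44000 bits.
Transmission delay per hop = L/R = 44000/2100000 = 20952.4 μs; 4 hops → 83809.5 μs.
Propagation delays (d/s per hop): 6.51282, 4766.67, 17414.6, 10.85 μs; sum = 22198.7 μs.
End-to-end = 106000 μs.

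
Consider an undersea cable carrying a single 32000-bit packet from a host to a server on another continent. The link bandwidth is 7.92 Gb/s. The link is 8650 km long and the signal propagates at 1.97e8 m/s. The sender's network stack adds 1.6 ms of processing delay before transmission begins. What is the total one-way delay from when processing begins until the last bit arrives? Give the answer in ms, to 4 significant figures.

Transmission delay = L/R = 32000 / 7920000000 = 0.0040404 ms.
Propagation delay = d/s = 8650000 m / 197000000 m/s = 43.9086 ms.
Plus processing delay 1.6 ms = 1.6 ms.
Total = 45.51 ms.

45.51 ms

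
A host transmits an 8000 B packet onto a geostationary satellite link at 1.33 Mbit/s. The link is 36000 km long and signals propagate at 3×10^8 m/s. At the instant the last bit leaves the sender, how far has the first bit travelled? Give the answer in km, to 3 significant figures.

14400 km

t_tx = L/R = 64000/1330000 = 0.0481203 s.
Distance = s × t_tx = 300000000 × 0.0481203 = 14400 km.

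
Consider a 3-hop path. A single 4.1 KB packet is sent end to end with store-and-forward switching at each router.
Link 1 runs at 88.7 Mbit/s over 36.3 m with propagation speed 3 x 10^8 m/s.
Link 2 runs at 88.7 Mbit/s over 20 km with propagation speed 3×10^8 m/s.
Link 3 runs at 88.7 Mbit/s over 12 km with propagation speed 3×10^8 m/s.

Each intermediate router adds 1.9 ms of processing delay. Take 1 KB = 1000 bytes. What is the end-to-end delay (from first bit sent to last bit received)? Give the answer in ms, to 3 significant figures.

L = 32800 bits.
Transmission delay per hop = L/R = 32800/88700000 = 0.369786 ms; 3 hops → 1.10936 ms.
Propagation delays (d/s per hop): 0.000121, 0.0666667, 0.04 ms; sum = 0.106788 ms.
Processing at 2 router(s): 2 × 1.9 ms = 3.8 ms.
End-to-end = 5.02 ms.

5.02 ms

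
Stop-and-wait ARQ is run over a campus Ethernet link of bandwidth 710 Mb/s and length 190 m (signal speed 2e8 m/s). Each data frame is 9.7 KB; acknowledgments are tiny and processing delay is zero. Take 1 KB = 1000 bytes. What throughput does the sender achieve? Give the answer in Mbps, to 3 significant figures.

t_tx = L/R = 77600/710000000 = 0.000109296 s.
t_prop = 190/200000000 = 9.5e-07 s; RTT = 1.9e-06 s.
Cycle = t_tx + RTT = 0.000111196 s.
Throughput = L / cycle = 77600 / 0.000111196 = 698 Mbps.

698 Mbps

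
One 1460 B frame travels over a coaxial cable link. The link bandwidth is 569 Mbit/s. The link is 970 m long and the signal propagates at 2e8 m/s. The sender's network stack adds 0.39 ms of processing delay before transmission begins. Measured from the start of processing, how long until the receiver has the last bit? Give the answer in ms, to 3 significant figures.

0.415 ms

L = 1460 × 8 = 11680 bits.
Transmission delay = L/R = 11680 / 569000000 = 0.0205272 ms.
Propagation delay = d/s = 970 m / 200000000 m/s = 0.00485 ms.
Plus processing delay 0.39 ms = 0.39 ms.
Total = 0.415 ms.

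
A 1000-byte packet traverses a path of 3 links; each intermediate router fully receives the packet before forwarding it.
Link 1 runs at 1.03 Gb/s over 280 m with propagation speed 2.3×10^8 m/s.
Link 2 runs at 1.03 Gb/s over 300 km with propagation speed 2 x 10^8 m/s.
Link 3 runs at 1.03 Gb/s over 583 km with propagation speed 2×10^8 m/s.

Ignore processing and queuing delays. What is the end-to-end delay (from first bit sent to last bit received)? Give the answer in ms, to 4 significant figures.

4.440 ms

L = 1000 × 8 = 8000 bits.
Transmission delay per hop = L/R = 8000/1030000000 = 0.00776699 ms; 3 hops → 0.023301 ms.
Propagation delays (d/s per hop): 0.00121739, 1.5, 2.915 ms; sum = 4.41622 ms.
End-to-end = 4.440 ms.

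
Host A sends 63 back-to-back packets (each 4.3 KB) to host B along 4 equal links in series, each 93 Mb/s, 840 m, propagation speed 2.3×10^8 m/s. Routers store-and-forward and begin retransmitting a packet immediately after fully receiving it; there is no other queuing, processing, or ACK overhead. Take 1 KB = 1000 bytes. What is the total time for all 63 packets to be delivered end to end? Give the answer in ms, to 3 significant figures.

Per-hop transmission t_tx = L/R = 34400/93000000 = 0.369892 ms.
Per-hop propagation t_prop = 840/2.3e+08 = 0.00365217 ms.
Pipeline fill: first packet needs 4·t_tx to clear all hops; remaining 62 packets each add one t_tx.
Total = (4+63-1)·t_tx + 4·t_prop = 66·0.369892 + 4·0.00365217 = 24.4 ms.

24.4 ms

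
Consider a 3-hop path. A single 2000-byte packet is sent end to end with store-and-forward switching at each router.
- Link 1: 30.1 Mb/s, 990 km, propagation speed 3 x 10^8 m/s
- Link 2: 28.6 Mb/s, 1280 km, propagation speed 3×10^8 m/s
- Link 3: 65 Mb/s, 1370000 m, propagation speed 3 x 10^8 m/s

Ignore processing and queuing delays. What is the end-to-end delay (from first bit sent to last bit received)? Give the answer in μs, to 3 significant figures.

L = 2000 × 8 = 16000 bits.
Transmission delays (L/R per hop): 531.561, 559.441, 246.154 μs; sum = 1337.16 μs.
Propagation delays (d/s per hop): 3300, 4266.67, 4566.67 μs; sum = 12133.3 μs.
End-to-end = 13500 μs.

13500 μs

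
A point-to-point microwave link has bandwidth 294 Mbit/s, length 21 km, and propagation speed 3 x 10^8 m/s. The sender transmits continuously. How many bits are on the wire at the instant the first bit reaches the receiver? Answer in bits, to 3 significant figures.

20600 bits

Propagation delay = 21000 / 300000000 = 7e-05 s.
BDP = R × t_prop = 294000000 × 7e-05 = 20580 bits.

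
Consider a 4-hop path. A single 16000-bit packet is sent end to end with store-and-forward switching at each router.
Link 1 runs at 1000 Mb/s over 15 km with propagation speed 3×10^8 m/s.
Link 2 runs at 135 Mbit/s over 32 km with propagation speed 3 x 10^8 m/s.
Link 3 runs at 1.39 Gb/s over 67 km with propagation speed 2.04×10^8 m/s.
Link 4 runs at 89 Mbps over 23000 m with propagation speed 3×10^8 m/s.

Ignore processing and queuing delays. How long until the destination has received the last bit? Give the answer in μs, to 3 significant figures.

Transmission delays (L/R per hop): 16, 118.519, 11.5108, 179.775 μs; sum = 325.805 μs.
Propagation delays (d/s per hop): 50, 106.667, 328.431, 76.6667 μs; sum = 561.765 μs.
End-to-end = 888 μs.

888 μs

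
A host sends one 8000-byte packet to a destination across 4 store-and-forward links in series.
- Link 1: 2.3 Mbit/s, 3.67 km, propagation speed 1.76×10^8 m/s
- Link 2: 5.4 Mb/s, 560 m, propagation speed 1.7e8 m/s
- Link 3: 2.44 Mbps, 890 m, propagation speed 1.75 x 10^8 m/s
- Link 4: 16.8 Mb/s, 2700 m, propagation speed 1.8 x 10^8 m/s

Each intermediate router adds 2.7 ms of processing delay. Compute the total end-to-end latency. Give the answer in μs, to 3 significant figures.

77900 μs

L = 8000 × 8 = 64000 bits.
Transmission delays (L/R per hop): 27826.1, 11851.9, 26229.5, 3809.52 μs; sum = 69717 μs.
Propagation delays (d/s per hop): 20.8523, 3.29412, 5.08571, 15 μs; sum = 44.2321 μs.
Processing at 3 router(s): 3 × 2.7 ms = 8100 μs.
End-to-end = 77900 μs.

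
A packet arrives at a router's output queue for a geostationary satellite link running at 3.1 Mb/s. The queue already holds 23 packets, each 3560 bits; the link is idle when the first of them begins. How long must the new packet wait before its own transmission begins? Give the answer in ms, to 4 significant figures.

Each queued packet: L/R = 3560/3100000 = 1.14839 ms.
23 queued → 26.4129 ms.
Queuing delay = 26.41 ms.

26.41 ms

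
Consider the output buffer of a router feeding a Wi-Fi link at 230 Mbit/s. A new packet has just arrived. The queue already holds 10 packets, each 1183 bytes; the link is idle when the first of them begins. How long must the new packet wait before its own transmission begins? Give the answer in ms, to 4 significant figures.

Each queued packet: L/R = 9464/230000000 = 0.0411478 ms.
10 queued → 0.411478 ms.
Queuing delay = 0.4115 ms.

0.4115 ms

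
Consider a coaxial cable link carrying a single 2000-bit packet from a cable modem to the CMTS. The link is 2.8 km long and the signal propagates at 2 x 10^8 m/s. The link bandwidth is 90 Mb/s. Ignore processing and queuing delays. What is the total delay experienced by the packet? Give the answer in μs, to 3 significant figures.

Transmission delay = L/R = 2000 / 90000000 = 22.2222 μs.
Propagation delay = d/s = 2800 m / 200000000 m/s = 14 μs.
Total = 36.2 μs.

36.2 μs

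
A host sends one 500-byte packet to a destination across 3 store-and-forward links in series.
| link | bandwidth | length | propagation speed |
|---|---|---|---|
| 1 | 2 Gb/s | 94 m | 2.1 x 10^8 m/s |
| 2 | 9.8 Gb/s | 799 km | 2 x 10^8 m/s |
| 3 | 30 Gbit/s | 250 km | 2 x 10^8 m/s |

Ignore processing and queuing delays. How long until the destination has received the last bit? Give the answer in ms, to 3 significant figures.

L = 500 × 8 = 4000 bits.
Transmission delays (L/R per hop): 0.002, 0.000408163, 0.000133333 ms; sum = 0.0025415 ms.
Propagation delays (d/s per hop): 0.000447619, 3.995, 1.25 ms; sum = 5.24545 ms.
End-to-end = 5.25 ms.

5.25 ms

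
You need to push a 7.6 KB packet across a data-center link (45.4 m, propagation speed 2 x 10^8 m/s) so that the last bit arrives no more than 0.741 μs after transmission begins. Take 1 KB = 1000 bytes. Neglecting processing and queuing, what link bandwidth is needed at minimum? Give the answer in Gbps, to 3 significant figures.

118 Gbps

L = 60800 bits.
Propagation delay = 45.4 / 200000000 = 0.227 μs.
Transmission budget = 0.741 − 0.227 = 0.514 μs.
R ≥ L / t_tx = 60800 bits / 5.14e-07 s = 118 Gbps.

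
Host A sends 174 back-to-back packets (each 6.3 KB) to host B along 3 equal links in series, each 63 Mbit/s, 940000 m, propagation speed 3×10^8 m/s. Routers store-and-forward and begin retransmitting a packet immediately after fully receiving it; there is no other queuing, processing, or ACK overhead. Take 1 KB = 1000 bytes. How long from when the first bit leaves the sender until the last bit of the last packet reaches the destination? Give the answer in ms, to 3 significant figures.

Per-hop transmission t_tx = L/R = 50400/63000000 = 0.8 ms.
Per-hop propagation t_prop = 940000/300000000 = 3.13333 ms.
Pipeline fill: first packet needs 3·t_tx to clear all hops; remaining 173 packets each add one t_tx.
Total = (3+174-1)·t_tx + 3·t_prop = 176·0.8 + 3·3.13333 = 150 ms.

150 ms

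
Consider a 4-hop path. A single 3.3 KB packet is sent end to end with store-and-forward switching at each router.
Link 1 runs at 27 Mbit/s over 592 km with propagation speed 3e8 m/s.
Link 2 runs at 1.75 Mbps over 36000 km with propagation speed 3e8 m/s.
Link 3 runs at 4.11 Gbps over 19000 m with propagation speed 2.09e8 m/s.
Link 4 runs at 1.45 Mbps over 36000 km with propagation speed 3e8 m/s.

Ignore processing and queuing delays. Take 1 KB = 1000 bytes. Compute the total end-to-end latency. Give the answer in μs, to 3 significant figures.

276000 μs

L = 26400 bits.
Transmission delays (L/R per hop): 977.778, 15085.7, 6.42336, 18206.9 μs; sum = 34276.8 μs.
Propagation delays (d/s per hop): 1973.33, 120000, 90.9091, 120000 μs; sum = 242064 μs.
End-to-end = 276000 μs.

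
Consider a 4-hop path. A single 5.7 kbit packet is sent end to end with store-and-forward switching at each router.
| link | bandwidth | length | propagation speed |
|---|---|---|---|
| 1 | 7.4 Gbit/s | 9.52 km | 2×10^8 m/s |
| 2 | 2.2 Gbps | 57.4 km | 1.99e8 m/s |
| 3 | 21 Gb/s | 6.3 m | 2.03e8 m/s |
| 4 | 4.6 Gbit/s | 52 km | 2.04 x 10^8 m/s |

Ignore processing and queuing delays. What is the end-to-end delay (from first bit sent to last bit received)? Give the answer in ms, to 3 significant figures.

0.596 ms

L = 5700 bits.
Transmission delays (L/R per hop): 0.00077027, 0.00259091, 0.000271429, 0.00123913 ms; sum = 0.00487174 ms.
Propagation delays (d/s per hop): 0.0476, 0.288442, 3.10345e-05, 0.254902 ms; sum = 0.590975 ms.
End-to-end = 0.596 ms.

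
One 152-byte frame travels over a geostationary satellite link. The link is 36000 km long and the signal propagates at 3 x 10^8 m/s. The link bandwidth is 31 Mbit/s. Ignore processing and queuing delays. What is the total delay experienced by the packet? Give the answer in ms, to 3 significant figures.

L = 152 × 8 = 1216 bits.
Transmission delay = L/R = 1216 / 31000000 = 0.0392258 ms.
Propagation delay = d/s = 36000000 m / 300000000 m/s = 120 ms.
Total = 120 ms.

120 ms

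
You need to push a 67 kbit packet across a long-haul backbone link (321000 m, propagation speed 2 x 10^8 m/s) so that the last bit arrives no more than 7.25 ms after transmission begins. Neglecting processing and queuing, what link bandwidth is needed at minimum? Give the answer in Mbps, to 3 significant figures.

11.9 Mbps

Propagation delay = 321000 / 200000000 = 1.605 ms.
Transmission budget = 7.25 − 1.605 = 5.645 ms.
R ≥ L / t_tx = 67000 bits / 0.005645 s = 11.9 Mbps.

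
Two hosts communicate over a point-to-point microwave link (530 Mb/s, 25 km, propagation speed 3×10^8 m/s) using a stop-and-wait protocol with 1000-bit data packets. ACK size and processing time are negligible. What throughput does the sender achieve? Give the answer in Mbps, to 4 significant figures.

t_tx = L/R = 1000/530000000 = 1.88679e-06 s.
t_prop = 25000/300000000 = 8.33333e-05 s; RTT = 0.000166667 s.
Cycle = t_tx + RTT = 0.000168553 s.
Throughput = L / cycle = 1000 / 0.000168553 = 5.933 Mbps.

5.933 Mbps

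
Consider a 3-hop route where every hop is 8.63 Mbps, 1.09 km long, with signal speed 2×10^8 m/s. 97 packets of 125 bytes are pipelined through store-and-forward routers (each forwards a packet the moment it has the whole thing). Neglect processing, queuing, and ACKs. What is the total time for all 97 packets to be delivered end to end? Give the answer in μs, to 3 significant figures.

11500 μs

Per-hop transmission t_tx = L/R = 1000/8630000 = 115.875 μs.
Per-hop propagation t_prop = 1090/200000000 = 5.45 μs.
Pipeline fill: first packet needs 3·t_tx to clear all hops; remaining 96 packets each add one t_tx.
Total = (3+97-1)·t_tx + 3·t_prop = 99·115.875 + 3·5.45 = 11500 μs.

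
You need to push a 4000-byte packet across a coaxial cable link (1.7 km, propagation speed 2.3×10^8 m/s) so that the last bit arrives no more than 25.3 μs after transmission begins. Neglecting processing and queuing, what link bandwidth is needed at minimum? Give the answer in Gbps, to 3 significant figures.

1.79 Gbps

L = 32000 bits.
Propagation delay = 1700 / 2.3e+08 = 7.3913 μs.
Transmission budget = 25.3 − 7.3913 = 17.9087 μs.
R ≥ L / t_tx = 32000 bits / 1.79087e-05 s = 1.79 Gbps.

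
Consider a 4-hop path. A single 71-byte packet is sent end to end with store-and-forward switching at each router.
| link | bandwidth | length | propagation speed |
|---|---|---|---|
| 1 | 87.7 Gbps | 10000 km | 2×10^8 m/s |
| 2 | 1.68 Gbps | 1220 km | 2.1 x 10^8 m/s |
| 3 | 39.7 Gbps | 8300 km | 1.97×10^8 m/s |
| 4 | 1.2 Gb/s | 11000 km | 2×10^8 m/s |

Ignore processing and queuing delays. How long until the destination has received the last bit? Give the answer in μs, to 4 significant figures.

152900 μs

L = 71 × 8 = 568 bits.
Transmission delays (L/R per hop): 0.00647662, 0.338095, 0.0143073, 0.473333 μs; sum = 0.832213 μs.
Propagation delays (d/s per hop): 50000, 5809.52, 42132, 55000 μs; sum = 152942 μs.
End-to-end = 152900 μs.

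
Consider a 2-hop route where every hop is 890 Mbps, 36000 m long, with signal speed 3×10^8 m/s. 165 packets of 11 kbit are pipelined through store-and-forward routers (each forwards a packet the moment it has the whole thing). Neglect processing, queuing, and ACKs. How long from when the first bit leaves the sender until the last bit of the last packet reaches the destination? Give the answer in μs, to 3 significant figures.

2290 μs

Per-hop transmission t_tx = L/R = 11000/890000000 = 12.3596 μs.
Per-hop propagation t_prop = 36000/300000000 = 120 μs.
Pipeline fill: first packet needs 2·t_tx to clear all hops; remaining 164 packets each add one t_tx.
Total = (2+165-1)·t_tx + 2·t_prop = 166·12.3596 + 2·120 = 2290 μs.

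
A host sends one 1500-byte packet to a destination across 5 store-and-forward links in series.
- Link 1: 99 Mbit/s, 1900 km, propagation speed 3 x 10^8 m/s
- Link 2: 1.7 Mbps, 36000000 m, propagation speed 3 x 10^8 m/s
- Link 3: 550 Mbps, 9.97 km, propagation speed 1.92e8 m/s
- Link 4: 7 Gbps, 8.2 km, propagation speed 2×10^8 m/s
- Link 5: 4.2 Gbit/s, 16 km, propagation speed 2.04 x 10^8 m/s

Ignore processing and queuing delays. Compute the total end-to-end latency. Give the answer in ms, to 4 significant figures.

133.7 ms

L = 1500 × 8 = 12000 bits.
Transmission delays (L/R per hop): 0.121212, 7.05882, 0.0218182, 0.00171429, 0.00285714 ms; sum = 7.20643 ms.
Propagation delays (d/s per hop): 6.33333, 120, 0.0519271, 0.041, 0.0784314 ms; sum = 126.505 ms.
End-to-end = 133.7 ms.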